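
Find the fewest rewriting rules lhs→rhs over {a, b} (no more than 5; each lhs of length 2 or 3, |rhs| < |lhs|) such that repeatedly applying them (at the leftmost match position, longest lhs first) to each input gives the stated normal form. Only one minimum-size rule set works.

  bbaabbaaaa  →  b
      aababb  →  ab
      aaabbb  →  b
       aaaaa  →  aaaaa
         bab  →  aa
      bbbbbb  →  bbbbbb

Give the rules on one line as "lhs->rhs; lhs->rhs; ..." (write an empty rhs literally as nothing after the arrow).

  | bbaabbaaaa => bbbaaaa => bbaa => b
  | aababb => ababb => aaab => aab => ab
  | aaabbb => aabbb => abbb => b
  | aaaaa

aab->ab; abb->; baa->; bab->aa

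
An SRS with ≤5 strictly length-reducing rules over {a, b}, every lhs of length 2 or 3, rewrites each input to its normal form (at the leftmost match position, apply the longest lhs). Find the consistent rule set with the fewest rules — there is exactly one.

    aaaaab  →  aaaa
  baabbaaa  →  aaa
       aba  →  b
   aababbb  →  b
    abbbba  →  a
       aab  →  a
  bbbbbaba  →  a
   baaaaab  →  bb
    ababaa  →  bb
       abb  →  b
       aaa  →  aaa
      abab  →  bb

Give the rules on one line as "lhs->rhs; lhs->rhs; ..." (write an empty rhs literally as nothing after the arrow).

  | aaaaab => aaaa
  | baabbaaa => babbaaa => bbbaaa => aaa
  | aba => ba => b
  | aababbb => ababbb => babbb => bbbb => b

ab->; aba->ba; ba->b; bbb->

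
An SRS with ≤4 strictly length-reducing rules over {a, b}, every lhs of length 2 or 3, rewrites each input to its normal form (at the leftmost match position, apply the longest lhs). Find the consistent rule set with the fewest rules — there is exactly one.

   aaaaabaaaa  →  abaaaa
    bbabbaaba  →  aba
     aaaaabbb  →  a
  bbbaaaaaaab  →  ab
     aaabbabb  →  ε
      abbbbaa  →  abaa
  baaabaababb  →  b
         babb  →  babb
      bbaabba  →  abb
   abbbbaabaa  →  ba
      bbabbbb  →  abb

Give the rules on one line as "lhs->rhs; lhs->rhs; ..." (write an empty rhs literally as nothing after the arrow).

  | aaaaabaaaa => aaabaaaa => abaaaa
  | bbabbaaba => abbbaaba => aaaba => aba
  | aaaaabbb => aaabbb => abbb => a
  | bbbaaaaaaab => aaaaaaab => aaaaab => aaab => ab

aab->b; bba->ab; bbb->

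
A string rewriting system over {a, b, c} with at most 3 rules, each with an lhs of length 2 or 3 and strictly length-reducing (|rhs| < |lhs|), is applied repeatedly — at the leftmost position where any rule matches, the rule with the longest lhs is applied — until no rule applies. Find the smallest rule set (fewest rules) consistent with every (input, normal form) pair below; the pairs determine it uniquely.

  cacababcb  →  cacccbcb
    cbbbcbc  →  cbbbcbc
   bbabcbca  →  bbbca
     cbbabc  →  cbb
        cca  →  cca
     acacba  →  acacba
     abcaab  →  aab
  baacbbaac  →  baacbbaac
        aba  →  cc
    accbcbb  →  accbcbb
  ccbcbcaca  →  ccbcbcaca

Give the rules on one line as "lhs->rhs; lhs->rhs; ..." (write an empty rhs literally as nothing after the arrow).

aba->cc; abc->

  | cacababcb => cacccbcb
  | cbbbcbc
  | bbabcbca => bbbca
  | cbbabc => cbb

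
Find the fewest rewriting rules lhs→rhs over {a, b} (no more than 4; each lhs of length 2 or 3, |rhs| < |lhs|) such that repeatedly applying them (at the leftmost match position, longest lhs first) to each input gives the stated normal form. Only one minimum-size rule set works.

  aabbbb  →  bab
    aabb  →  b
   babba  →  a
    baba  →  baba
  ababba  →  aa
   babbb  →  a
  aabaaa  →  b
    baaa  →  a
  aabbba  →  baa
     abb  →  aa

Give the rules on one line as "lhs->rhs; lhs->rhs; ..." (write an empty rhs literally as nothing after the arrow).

aaa->b; bb->a; bbb->aa

  | aabbbb => aaaab => bab
  | aabb => aaa => b
  | babba => baaa => bb => a
  | baba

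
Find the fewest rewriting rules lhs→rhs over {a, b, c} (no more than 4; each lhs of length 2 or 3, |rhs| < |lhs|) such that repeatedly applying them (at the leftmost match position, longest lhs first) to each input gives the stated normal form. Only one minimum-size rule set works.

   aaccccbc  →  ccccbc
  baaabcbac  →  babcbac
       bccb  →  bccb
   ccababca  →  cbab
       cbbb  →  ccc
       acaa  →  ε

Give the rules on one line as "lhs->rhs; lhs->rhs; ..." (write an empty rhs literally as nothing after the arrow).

aa->; bbb->cc; ca->

  | aaccccbc => ccccbc
  | baaabcbac => babcbac
  | bccb
  | ccababca => cbabca => cbab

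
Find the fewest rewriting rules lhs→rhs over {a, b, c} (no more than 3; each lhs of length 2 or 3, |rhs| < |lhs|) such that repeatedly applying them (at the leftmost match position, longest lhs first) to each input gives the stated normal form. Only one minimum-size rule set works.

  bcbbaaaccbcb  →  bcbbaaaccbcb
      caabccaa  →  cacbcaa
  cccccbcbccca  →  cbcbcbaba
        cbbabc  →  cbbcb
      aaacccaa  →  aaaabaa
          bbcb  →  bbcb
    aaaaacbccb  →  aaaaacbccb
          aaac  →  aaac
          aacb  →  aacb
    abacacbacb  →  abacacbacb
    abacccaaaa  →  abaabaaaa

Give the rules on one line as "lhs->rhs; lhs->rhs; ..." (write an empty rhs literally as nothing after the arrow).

  | bcbbaaaccbcb
  | caabccaa => cacbcaa
  | cccccbcbccca => abccbcbccca => cbcbcbccca => cbcbcbaba
  | cbbabc => cbbcb

abc->cb; ccc->ab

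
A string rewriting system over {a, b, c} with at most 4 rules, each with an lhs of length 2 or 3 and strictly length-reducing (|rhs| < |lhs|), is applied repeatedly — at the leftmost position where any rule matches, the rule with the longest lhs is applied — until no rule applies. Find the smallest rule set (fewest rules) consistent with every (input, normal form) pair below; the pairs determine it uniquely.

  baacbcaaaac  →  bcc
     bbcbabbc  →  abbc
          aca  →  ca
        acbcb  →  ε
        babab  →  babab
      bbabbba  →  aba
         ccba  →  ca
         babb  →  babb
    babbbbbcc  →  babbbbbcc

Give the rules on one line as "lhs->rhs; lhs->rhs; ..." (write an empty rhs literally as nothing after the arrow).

ac->c; bba->a; cb->

  | baacbcaaaac => bacbcaaaac => bcbcaaaac => bcaaaac => bcaaac => bcaac => bcac => bcc
  | bbcbabbc => bbabbc => abbc
  | aca => ca
  | acbcb => cbcb => cb => ε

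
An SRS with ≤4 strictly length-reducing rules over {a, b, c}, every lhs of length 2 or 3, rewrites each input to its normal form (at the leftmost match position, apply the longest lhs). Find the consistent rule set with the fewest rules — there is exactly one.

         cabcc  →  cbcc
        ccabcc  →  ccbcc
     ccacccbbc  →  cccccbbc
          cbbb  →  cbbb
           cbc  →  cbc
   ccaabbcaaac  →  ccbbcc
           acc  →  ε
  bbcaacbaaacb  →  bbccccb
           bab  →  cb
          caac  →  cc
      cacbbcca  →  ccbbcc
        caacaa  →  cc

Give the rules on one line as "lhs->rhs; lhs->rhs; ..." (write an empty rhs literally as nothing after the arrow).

acc->; ba->c; ca->c

  | cabcc => cbcc
  | ccabcc => ccbcc
  | ccacccbbc => cccccbbc
  | cbbb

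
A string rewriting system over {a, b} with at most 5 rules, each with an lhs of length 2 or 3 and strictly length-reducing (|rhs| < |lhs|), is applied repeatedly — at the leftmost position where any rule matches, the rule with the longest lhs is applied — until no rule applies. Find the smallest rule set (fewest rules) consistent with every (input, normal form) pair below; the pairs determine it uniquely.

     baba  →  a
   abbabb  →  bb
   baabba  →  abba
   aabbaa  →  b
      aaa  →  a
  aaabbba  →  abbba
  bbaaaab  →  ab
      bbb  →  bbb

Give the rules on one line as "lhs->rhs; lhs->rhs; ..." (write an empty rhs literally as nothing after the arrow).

aa->a; aba->b; baa->a; bab->a

  | baba => aa => a
  | abbabb => abab => bb
  | baabba => abba
  | aabbaa => abbaa => aba => b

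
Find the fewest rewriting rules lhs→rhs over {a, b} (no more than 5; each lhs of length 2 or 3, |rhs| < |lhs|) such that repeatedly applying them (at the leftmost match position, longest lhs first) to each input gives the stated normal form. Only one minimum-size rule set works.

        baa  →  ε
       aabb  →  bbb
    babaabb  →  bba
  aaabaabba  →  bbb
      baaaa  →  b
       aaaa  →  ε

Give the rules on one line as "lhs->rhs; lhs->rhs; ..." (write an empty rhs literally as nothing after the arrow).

  | baa => ε
  | aabb => bbb
  | babaabb => bbabb => bbab => bba
  | aaabaabba => babaabba => bbabba => bbaba => bbb

aa->b; ab->a; aba->b; baa->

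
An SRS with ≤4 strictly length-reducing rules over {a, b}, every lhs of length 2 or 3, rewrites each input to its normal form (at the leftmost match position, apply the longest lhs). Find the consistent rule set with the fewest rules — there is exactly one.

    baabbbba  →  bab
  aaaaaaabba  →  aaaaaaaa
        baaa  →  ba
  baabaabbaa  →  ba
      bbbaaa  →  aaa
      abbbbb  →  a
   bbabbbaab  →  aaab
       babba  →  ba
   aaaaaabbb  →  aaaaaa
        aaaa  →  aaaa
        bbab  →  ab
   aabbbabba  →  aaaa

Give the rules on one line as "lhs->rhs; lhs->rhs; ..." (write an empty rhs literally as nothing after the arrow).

  | baabbbba => babbbba => baba => bab
  | aaaaaaabba => aaaaaaaa
  | baaa => baa => ba
  | baabaabbaa => babaabbaa => bababbaa => babbbaa => baaa => baa => ba

aba->ab; baa->ba; bb->; bbb->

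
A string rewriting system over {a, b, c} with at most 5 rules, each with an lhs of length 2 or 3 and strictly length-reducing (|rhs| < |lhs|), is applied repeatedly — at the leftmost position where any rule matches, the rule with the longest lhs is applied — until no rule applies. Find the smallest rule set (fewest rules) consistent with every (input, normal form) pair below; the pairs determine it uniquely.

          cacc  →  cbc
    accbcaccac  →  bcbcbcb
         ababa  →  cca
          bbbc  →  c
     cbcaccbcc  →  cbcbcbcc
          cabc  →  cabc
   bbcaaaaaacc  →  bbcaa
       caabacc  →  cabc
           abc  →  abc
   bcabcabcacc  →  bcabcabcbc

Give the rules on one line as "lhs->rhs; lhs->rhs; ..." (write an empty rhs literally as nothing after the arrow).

  | cacc => cbc
  | accbcaccac => bcbcaccac => bcbcbcac => bcbcbcb
  | ababa => caba => cca
  | bbbc => c

aab->a; aba->ca; ac->b; bbb->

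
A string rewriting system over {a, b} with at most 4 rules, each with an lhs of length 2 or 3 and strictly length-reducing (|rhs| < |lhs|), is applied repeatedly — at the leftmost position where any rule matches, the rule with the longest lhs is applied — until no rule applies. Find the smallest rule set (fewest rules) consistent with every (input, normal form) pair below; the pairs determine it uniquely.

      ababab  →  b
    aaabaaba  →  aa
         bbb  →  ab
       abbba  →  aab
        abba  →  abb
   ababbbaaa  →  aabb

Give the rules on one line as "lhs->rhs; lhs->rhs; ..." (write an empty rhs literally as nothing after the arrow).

  | ababab => aaab => b
  | aaabaaba => baaba => baba => aa
  | bbb => ab
  | abbba => aaba => aab

aaa->; ba->b; bab->a; bbb->ab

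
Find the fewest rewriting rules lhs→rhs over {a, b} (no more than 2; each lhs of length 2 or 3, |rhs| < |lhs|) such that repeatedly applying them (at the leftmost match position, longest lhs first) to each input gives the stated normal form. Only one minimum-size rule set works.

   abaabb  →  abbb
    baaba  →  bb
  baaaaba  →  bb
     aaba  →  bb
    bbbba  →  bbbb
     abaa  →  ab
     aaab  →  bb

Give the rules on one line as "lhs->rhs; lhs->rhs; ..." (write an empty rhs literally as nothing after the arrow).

aa->b; ba->b

  | abaabb => ababb => abbb
  | baaba => baba => bba => bb
  | baaaaba => baaaba => baaba => baba => bba => bb
  | aaba => bba => bb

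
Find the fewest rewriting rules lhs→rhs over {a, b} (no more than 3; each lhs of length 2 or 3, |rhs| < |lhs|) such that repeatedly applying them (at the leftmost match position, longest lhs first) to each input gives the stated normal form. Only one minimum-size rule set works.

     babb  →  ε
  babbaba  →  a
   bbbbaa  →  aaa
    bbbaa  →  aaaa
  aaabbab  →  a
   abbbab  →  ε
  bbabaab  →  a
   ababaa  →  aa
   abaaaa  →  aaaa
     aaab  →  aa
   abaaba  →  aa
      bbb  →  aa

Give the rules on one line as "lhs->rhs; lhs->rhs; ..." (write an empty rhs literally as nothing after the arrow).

ab->; bb->; bbb->aa

  | babb => bb => ε
  | babbaba => bbaba => aba => a
  | bbbbaa => aabaa => aaa
  | bbbaa => aaaa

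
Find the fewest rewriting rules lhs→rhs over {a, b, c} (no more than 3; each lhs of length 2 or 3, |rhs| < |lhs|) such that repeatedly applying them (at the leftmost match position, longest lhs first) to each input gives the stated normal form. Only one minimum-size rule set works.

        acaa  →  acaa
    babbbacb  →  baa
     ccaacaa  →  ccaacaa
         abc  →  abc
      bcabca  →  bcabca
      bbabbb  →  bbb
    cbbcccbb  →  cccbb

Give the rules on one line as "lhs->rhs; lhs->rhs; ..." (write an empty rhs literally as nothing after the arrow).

bba->; bbc->; bcb->a

  | acaa
  | babbbacb => babcb => baa
  | ccaacaa
  | abc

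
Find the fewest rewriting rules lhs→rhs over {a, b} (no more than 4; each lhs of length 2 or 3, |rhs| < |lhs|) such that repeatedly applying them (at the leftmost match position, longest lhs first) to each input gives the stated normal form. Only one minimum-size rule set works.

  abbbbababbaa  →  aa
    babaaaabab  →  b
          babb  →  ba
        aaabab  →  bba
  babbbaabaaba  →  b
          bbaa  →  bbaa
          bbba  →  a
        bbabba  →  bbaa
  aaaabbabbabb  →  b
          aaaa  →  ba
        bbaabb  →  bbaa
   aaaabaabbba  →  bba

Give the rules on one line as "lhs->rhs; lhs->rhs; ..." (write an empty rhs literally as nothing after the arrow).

  | abbbbababbaa => abbbababbaa => abbababbaa => abababbaa => aababbaa => aaabbaa => bbbaa => aa
  | babaaaabab => baaaaabab => bbaabab => bbaaab => bbbb => b
  | babb => bab => ba
  | aaabab => bbab => bba

aaa->b; ab->a; bbb->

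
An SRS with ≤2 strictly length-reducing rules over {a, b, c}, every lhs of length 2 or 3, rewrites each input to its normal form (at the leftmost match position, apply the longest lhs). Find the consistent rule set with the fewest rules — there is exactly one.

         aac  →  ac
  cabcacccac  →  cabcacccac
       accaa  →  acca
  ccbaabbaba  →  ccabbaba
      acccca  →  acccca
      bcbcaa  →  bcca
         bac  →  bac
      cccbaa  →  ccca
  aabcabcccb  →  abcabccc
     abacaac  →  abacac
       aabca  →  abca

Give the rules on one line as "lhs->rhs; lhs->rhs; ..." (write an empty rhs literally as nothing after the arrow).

  | aac => ac
  | cabcacccac
  | accaa => acca
  | ccbaabbaba => ccaabbaba => ccabbaba

aa->a; cb->c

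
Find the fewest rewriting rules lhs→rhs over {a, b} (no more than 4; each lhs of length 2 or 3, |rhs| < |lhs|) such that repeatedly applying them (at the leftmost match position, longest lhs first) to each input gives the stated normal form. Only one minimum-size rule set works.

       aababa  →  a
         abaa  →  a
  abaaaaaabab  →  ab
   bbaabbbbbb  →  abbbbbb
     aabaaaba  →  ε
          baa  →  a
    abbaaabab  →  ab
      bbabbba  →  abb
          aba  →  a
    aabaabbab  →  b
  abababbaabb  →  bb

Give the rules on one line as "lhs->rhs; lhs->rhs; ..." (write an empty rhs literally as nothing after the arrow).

  | aababa => baba => aba => a
  | abaa => aa => a
  | abaaaaaabab => aaaaaabab => aaaaabab => aaaabab => aaabab => aabab => bab => ab
  | bbaabbbbbb => babbbbbb => abbbbbb

aa->a; aab->b; ba->; bab->ab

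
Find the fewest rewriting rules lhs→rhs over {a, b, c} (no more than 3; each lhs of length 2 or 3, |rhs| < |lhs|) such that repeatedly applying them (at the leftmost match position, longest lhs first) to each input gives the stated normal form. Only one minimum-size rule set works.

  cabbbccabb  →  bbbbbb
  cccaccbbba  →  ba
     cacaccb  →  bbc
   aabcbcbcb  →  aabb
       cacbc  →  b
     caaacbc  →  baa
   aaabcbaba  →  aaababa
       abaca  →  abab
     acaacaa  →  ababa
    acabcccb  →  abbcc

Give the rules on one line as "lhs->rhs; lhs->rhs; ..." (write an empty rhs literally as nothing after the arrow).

ca->b; cb->; cbc->

  | cabbbccabb => bbbbccabb => bbbbcbbb => bbbbbb
  | cccaccbbba => ccbccbbba => ccbbba => cbba => ba
  | cacaccb => bcaccb => bbccb => bbc
  | aabcbcbcb => aabbcb => aabb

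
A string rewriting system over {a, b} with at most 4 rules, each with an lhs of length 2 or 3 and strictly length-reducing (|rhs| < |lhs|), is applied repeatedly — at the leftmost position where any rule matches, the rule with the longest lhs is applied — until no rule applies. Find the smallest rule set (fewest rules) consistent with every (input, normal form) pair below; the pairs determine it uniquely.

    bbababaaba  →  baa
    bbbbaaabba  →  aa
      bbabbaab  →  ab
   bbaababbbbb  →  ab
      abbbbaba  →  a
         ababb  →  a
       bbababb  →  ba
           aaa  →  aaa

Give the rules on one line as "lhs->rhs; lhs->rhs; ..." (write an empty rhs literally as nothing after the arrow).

aba->a; bb->; bba->

  | bbababaaba => babaaba => baaba => baa
  | bbbbaaabba => bbaaabba => aabba => aa
  | bbabbaab => bbaab => ab
  | bbaababbbbb => ababbbbb => abbbbb => abbb => ab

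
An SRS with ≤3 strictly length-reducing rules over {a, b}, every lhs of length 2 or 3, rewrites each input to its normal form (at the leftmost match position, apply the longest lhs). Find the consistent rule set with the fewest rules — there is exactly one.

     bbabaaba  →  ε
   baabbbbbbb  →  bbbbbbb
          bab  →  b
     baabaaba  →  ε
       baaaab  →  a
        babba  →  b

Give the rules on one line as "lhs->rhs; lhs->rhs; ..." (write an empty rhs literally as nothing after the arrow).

aab->; ab->b; ba->

  | bbabaaba => bbaaba => baba => ba => ε
  | baabbbbbbb => abbbbbbb => bbbbbbb
  | bab => b
  | baabaaba => abaaba => baaba => aba => ba => ε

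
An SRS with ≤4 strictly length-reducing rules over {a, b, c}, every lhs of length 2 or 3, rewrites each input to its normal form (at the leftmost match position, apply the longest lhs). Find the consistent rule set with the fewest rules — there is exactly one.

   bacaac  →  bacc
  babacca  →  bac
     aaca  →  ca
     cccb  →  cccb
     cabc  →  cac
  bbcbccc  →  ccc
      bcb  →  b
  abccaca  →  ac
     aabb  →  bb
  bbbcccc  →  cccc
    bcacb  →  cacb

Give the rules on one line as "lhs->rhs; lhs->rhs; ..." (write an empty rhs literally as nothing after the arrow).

  | bacaac => bacc
  | babacca => babaac => babc => bac
  | aaca => ca
  | cccb

aa->; bc->c; bcb->b; cca->ac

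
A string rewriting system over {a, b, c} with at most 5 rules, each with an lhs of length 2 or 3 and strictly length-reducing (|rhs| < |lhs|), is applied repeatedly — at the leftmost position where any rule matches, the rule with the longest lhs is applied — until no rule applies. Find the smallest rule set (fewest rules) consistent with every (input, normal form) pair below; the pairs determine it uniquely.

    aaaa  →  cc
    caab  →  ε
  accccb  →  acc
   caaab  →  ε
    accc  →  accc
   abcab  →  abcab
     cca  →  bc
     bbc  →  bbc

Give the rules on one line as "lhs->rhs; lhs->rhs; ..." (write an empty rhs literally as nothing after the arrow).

aa->c; bcb->; cca->bc; ccb->

  | aaaa => caa => cc
  | caab => ccb => ε
  | accccb => acc
  | caaab => ccab => bcb => ε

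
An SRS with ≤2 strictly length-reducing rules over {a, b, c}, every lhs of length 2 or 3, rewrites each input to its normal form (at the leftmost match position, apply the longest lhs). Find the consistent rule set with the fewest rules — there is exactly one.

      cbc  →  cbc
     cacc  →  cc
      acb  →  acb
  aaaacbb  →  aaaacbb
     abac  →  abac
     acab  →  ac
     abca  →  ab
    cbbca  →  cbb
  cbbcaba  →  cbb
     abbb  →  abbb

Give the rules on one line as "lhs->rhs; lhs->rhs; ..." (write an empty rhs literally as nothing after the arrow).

  | cbc
  | cacc => cc
  | acb
  | aaaacbb

ca->; cab->c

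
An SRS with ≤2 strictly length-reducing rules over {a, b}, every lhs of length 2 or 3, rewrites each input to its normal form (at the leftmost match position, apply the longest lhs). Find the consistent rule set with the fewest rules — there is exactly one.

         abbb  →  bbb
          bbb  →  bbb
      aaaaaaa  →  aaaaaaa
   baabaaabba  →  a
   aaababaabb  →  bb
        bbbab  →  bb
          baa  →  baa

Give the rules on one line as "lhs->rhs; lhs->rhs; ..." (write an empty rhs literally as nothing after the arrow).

  | abbb => bbb
  | bbb
  | aaaaaaa
  | baabaaabba => babaaabba => bbaaabba => aaabba => aabba => abba => bba => a

ab->b; bba->a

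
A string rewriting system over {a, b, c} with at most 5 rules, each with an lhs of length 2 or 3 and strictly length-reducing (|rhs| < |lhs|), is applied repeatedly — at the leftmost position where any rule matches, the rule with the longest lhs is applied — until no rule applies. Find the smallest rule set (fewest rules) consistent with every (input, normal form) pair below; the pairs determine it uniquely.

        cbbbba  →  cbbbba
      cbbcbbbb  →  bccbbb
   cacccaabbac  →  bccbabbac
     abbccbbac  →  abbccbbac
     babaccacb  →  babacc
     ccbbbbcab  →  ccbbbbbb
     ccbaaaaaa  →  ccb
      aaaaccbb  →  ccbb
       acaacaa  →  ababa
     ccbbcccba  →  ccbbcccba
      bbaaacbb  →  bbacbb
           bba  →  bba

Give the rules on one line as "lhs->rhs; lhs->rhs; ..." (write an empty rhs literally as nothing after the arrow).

  | cbbbba
  | cbbcbbbb => cbccbbb => bccbbb
  | cacccaabbac => bcccaabbac => bccbabbac
  | abbccbbac

aa->; bcb->cc; ca->b; cbc->bc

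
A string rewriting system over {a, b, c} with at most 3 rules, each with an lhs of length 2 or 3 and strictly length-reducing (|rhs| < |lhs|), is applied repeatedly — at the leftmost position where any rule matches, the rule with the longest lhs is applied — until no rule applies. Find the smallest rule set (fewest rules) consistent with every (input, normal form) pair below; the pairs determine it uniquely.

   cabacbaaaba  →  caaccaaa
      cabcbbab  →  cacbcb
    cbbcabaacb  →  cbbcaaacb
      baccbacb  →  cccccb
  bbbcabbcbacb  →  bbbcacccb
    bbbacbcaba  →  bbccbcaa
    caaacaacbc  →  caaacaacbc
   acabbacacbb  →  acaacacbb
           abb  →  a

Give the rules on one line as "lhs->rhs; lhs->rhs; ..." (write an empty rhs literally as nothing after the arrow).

  | cabacbaaaba => caacbaaaba => caaccaaba => caaccaaa
  | cabcbbab => cacbbab => cacbcb
  | cbbcabaacb => cbbcaaacb
  | baccbacb => cccbacb => cccccb

ab->a; ba->c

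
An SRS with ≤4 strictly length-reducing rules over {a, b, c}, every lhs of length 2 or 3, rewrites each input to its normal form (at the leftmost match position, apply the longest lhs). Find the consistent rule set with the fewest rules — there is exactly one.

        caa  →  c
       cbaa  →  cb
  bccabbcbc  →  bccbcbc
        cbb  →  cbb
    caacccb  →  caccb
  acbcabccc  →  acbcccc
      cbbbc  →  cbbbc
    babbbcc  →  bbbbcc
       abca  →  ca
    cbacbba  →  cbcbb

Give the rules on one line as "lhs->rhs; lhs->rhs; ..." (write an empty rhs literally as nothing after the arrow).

  | caa => c
  | cbaa => cba => cb
  | bccabbcbc => bccbcbc
  | cbb

aa->; aac->a; ab->; ba->b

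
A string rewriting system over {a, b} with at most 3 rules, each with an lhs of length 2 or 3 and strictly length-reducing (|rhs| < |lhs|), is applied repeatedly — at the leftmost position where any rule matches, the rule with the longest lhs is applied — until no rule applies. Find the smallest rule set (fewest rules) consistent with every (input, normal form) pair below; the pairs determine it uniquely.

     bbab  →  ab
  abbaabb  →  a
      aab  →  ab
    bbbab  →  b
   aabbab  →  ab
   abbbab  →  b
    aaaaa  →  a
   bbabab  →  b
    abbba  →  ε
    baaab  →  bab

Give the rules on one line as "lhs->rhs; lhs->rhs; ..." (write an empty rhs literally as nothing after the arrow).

  | bbab => aab => ab
  | abbaabb => aaaabb => aaabb => aabb => abb => aa => a
  | aab => ab
  | bbbab => abab => b

aa->a; aba->; bb->a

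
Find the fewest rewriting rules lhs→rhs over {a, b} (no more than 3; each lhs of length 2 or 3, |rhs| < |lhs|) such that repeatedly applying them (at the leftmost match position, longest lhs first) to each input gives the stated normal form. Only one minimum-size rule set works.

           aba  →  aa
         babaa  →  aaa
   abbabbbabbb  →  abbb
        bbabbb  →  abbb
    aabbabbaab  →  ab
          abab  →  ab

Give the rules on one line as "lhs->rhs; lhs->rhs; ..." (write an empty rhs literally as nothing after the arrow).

aab->ab; ba->a

  | aba => aa
  | babaa => abaa => aaa
  | abbabbbabbb => ababbbabbb => aabbbabbb => abbbabbb => abbabbb => ababbb => aabbb => abbb
  | bbabbb => babbb => abbb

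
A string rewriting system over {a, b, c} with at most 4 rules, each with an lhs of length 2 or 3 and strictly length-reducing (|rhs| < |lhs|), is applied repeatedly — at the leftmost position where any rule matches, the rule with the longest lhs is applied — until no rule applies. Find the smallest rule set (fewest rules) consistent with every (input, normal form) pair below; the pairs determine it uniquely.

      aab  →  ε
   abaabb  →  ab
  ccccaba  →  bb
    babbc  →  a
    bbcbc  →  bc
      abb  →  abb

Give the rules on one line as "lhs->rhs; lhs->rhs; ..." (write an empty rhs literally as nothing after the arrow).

  | aab => ε
  | abaabb => aaabb => ab
  | ccccaba => ccbbba => ccbba => ccba => cca => bb
  | babbc => abbc => a

aab->; ba->a; bbc->; cca->bb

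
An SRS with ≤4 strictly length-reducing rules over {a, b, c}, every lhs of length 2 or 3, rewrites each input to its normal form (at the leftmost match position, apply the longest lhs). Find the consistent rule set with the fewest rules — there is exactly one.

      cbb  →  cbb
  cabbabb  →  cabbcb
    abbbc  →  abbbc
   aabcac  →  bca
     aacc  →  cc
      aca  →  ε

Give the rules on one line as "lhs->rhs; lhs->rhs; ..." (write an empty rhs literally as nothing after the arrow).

  | cbb
  | cabbabb => cabbcb
  | abbbc
  | aabcac => bcac => bca

aa->; ac->a; bab->bc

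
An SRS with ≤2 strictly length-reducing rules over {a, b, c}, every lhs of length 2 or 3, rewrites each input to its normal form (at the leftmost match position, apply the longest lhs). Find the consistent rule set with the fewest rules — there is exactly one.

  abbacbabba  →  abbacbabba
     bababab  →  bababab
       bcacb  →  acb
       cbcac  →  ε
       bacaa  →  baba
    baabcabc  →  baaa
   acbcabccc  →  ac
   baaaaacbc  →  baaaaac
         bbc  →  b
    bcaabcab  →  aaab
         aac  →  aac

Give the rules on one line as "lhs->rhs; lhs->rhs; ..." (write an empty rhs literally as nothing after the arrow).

  | abbacbabba
  | bababab
  | bcacb => acb
  | cbcac => cac => bc => ε

bc->; ca->b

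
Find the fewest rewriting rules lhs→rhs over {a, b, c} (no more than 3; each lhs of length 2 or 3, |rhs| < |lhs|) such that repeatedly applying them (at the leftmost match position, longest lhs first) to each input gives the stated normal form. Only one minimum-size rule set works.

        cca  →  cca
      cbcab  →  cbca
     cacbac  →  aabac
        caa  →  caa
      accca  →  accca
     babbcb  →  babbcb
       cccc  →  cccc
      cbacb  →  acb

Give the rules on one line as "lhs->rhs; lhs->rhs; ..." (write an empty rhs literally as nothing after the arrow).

  | cca
  | cbcab => cbca
  | cacbac => aabac
  | caa

cab->ca; cac->aa; cba->a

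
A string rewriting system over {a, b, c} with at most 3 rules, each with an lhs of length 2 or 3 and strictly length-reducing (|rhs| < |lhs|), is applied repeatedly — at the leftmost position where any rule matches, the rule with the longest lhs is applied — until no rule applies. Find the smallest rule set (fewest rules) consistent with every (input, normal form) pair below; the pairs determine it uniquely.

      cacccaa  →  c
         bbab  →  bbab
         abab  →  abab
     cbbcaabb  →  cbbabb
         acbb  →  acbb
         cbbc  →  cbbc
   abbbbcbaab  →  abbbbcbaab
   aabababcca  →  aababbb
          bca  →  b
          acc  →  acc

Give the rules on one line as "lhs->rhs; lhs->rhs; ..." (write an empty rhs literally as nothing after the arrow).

abc->bb; ca->

  | cacccaa => cccaa => cca => c
  | bbab
  | abab
  | cbbcaabb => cbbabb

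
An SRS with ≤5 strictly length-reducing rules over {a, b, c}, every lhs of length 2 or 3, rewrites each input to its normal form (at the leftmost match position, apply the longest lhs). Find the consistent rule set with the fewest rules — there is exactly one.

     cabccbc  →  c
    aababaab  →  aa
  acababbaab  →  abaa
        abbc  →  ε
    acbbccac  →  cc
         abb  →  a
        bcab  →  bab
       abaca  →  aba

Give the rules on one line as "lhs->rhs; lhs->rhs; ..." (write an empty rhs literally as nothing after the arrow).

aab->a; ac->; bb->; bc->b

  | cabccbc => cabcbc => cabbc => cac => c
  | aababaab => aabaab => aaab => aa
  | acababbaab => ababbaab => abaaab => abaa
  | abbc => ac => ε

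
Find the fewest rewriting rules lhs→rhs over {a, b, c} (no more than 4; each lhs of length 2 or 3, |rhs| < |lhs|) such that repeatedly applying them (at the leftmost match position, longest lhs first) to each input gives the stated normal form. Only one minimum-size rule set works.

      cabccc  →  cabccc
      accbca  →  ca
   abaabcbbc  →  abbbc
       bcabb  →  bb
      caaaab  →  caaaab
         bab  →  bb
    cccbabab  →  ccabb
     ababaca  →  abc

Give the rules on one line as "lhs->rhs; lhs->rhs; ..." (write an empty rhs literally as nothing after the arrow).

  | cabccc
  | accbca => cbca => ca
  | abaabcbbc => ababcbbc => abbcbbc => abbbc
  | bcabb => acbb => bb

ac->; ba->b; bca->ac; cb->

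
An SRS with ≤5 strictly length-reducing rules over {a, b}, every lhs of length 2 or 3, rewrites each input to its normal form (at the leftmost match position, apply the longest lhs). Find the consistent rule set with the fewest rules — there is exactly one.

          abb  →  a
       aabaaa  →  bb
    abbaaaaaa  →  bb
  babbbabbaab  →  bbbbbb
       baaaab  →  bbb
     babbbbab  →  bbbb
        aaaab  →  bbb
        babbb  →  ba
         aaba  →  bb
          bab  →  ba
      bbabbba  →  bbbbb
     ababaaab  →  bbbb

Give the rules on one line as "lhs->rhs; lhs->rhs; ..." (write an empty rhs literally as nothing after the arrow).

  | abb => ab => a
  | aabaaa => bbaaa => bbaa => bba => bb
  | abbaaaaaa => abaaaaaa => bbaaaaa => bbaaaa => bbaaa => bbaa => bba => bb
  | babbbabbaab => babbabbaab => bababbaab => bbbbbaab => bbbbbab => bbbbbb

aa->b; ab->a; aba->bb; bba->bb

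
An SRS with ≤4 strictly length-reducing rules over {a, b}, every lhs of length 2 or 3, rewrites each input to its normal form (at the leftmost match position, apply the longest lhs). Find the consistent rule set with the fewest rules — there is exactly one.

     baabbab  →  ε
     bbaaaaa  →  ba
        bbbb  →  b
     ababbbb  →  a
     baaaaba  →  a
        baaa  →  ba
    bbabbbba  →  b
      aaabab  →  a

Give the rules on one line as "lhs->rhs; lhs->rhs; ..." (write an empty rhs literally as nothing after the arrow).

  | baabbab => babbab => bab => ε
  | bbaaaaa => baaaa => baaa => baa => ba
  | bbbb => b
  | ababbbb => abbb => a

aa->a; bab->; bba->b; bbb->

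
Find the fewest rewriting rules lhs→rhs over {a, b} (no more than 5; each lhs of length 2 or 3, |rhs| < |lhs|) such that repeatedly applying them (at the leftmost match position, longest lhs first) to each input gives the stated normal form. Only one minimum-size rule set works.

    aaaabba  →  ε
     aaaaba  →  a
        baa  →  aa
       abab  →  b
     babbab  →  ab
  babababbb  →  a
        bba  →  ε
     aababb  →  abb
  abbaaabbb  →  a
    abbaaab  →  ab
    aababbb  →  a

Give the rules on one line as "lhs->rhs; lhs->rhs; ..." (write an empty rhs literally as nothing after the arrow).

aab->b; ba->a; bba->; bbb->

  | aaaabba => aabba => bba => ε
  | aaaaba => aaba => ba => a
  | baa => aa
  | abab => aab => b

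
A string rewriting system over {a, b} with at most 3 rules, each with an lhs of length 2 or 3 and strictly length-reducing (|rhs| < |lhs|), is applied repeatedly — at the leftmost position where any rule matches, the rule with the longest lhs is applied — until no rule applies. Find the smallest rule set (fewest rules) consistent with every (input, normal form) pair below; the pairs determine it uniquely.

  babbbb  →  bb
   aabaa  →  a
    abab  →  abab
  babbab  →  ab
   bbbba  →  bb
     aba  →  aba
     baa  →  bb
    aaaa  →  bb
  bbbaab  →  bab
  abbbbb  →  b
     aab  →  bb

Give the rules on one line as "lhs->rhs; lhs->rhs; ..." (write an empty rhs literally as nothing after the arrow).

aa->b; abb->ba; bba->

  | babbbb => bbabb => bb
  | aabaa => bbaa => a
  | abab
  | babbab => bbaab => ab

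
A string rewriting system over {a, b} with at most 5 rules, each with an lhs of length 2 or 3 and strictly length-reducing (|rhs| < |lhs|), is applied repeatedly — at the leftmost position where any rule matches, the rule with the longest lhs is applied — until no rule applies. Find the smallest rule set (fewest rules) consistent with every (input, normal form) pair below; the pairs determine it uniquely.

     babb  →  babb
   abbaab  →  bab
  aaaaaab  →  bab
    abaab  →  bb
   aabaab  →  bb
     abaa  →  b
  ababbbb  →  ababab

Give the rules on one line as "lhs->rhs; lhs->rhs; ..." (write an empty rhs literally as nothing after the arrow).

  | babb
  | abbaab => aaab => bab
  | aaaaaab => baaaab => aaab => bab
  | abaab => aab => bb

aa->b; baa->a; bba->a; bbb->ba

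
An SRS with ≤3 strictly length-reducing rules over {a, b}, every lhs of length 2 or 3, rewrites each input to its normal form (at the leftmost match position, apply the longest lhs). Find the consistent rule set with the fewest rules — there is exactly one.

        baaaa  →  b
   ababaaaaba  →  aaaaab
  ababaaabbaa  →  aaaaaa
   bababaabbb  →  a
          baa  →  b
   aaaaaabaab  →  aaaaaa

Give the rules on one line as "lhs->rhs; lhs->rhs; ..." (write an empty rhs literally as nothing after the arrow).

  | baaaa => baaa => baa => ba => b
  | ababaaaaba => abbaaaaba => aaaaaba => aaaaab
  | ababaaabbaa => abbaaabbaa => aaaabbaa => aaaaaa
  | bababaabbb => bbabaabbb => abaabbb => ababbb => abbbb => abb => a

ba->b; bb->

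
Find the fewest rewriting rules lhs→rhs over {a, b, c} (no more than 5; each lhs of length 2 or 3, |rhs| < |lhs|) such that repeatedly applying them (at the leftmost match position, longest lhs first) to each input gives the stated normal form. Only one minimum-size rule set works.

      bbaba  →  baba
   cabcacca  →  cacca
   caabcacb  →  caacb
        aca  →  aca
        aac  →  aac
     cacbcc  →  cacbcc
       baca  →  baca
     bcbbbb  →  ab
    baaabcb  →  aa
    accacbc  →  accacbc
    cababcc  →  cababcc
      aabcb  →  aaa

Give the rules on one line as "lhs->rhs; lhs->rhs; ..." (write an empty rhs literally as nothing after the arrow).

baa->; bb->b; bca->; bcb->a

  | bbaba => baba
  | cabcacca => cacca
  | caabcacb => caacb
  | aca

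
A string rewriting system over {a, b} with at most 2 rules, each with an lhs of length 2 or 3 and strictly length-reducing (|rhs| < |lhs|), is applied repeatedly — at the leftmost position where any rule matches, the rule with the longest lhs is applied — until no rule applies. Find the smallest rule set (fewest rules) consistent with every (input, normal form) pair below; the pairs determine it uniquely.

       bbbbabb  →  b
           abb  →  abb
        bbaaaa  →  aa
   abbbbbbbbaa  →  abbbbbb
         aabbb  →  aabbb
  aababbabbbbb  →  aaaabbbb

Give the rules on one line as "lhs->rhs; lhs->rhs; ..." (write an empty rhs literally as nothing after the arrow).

ba->; bab->a

  | bbbbabb => bbbab => bba => b
  | abb
  | bbaaaa => baaa => aa
  | abbbbbbbbaa => abbbbbbba => abbbbbb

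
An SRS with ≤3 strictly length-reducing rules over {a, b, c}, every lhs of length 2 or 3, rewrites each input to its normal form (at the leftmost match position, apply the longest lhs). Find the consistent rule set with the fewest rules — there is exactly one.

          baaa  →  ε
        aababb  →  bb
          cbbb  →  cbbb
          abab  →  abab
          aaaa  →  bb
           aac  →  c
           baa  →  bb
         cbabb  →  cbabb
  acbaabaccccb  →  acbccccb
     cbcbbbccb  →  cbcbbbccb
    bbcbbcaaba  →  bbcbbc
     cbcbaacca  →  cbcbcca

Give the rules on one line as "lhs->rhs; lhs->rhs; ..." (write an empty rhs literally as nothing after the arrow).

aa->b; aac->c; bba->

  | baaa => bba => ε
  | aababb => bbabb => bb
  | cbbb
  | abab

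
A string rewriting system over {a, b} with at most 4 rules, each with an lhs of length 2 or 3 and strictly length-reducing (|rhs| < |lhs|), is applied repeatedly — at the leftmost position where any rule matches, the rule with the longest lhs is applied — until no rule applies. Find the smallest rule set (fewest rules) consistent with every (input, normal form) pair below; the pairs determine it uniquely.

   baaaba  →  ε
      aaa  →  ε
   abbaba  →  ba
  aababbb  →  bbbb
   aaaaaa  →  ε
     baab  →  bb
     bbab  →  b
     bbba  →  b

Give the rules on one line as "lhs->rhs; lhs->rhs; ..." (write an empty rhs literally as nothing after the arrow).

  | baaaba => bba => ε
  | aaa => ε
  | abbaba => bbaba => ba
  | aababbb => ababbb => babbb => bbbb

aaa->; ab->b; bba->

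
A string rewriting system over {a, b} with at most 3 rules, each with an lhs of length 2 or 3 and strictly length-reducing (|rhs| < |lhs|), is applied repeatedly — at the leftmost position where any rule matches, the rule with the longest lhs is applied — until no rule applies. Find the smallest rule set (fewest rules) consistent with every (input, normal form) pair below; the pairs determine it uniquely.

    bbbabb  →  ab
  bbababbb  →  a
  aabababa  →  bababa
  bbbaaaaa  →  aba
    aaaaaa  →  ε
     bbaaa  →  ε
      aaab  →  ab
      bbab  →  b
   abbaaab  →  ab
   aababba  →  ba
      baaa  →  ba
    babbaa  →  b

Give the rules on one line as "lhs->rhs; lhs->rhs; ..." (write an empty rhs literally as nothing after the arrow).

  | bbbabb => ababb => abaa => ab
  | bbababbb => aababbb => babbb => baab => bb => a
  | aabababa => bababa
  | bbbaaaaa => abaaaaa => abaaa => aba

aa->; bb->a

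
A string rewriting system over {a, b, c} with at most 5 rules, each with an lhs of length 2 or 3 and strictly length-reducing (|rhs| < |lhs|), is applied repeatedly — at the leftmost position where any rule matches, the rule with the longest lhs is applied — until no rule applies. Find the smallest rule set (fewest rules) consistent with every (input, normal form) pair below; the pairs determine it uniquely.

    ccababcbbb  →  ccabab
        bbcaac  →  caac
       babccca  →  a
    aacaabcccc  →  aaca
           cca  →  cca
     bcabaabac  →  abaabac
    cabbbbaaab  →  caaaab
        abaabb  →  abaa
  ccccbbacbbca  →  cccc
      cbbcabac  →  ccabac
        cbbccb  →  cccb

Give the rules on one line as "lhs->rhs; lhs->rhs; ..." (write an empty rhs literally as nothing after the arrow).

acc->b; bb->; bc->; cba->c

  | ccababcbbb => ccababbb => ccabab
  | bbcaac => caac
  | babccca => bacca => bba => a
  | aacaabcccc => aacaaccc => aacabc => aaca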